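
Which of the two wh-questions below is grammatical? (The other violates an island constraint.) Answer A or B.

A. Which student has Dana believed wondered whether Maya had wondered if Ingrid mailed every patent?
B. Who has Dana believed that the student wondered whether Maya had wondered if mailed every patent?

In B, the wh-phrase is extracted from inside a wh-island (introduced by "whether"), which blocks movement.
In A, the extraction path crosses only that-complement boundaries, which are transparent.
So A is grammatical.

A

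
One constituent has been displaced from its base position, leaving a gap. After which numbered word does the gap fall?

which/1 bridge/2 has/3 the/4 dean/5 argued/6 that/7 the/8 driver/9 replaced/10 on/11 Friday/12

10

The displaced element is "which bridge" (word 2).
It is linked across 1 clause boundary (that).
It functions as the direct object of "replaced", so the gap sits immediately after word 10 ("replaced").
Base order: The dean has argued that the driver replaced which bridge on Friday.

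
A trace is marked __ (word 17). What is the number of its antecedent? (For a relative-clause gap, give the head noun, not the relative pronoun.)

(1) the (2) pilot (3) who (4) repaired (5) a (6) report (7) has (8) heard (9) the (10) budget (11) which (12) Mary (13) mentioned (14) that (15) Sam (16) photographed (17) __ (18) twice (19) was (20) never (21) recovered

The gap at 17 is the object of "photographed", inside a relative clause.
The relative pronoun is "which" (word 11); it is bound by the head noun immediately before it.
Its filler is the head noun "budget", at word 10.

10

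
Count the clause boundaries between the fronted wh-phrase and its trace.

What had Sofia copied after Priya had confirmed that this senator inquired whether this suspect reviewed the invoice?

0

"what" originates inside the matrix clause — no clause boundary is crossed.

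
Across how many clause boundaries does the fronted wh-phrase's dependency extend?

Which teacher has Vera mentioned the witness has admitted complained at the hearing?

2

"which teacher" is extracted from the subject of "complained".
Boundaries crossed, outermost first: [Ø], [Ø] — 2 in total.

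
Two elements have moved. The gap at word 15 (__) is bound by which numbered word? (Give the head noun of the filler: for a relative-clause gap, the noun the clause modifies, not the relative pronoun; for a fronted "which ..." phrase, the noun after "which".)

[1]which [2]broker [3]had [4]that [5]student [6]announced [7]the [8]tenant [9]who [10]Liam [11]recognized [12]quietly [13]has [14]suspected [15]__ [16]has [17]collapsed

The marked gap is the subject of "collapsed".
Its filler is the fronted wh-phrase "which broker", at word 2.
(The other dependency links word 8 to a gap after word 11.)

2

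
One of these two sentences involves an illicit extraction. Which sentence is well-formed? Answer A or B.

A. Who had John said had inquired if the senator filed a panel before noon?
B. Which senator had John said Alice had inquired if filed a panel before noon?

A

In B, the wh-phrase is extracted from inside a wh-island (introduced by "if"), which blocks movement.
In A, the extraction path crosses only that-complement boundaries, which are transparent.
So A is grammatical.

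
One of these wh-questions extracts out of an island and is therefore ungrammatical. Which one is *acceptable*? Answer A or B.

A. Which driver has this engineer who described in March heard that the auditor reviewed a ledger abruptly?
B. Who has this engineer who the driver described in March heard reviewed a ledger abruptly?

In A, the wh-phrase is extracted from inside a complex-NP island (relative clause) (introduced by "who"), which blocks movement.
In B, the extraction path crosses only that-complement boundaries, which are transparent.
So B is grammatical.

B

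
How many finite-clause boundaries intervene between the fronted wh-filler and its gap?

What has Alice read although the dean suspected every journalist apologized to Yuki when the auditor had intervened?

0

"what" originates inside the matrix clause — no clause boundary is crossed.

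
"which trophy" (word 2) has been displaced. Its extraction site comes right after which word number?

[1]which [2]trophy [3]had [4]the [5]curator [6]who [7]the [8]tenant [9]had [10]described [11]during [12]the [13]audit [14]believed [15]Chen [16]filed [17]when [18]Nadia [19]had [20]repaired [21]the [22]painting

16

The displaced element is "which trophy" (word 2).
It is linked across 1 clause boundary (Ø).
It functions as the direct object of "filed", so the gap sits immediately after word 16 ("filed").
Base order: The curator who the tenant had described during the audit had believed Chen filed which trophy when Nadia had repaired the painting.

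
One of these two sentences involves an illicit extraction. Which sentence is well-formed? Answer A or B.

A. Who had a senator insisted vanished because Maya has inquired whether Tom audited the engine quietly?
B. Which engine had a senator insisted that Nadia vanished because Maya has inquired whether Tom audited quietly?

A

In B, the wh-phrase is extracted from inside an adjunct island (introduced by "because"), which blocks movement.
In A, the extraction path crosses only that-complement boundaries, which are transparent.
So A is grammatical.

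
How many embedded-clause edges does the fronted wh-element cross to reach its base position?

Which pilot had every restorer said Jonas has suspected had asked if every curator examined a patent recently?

"which pilot" is extracted from the subject of "asked".
Boundaries crossed, outermost first: [Ø], [Ø] — 2 in total.

2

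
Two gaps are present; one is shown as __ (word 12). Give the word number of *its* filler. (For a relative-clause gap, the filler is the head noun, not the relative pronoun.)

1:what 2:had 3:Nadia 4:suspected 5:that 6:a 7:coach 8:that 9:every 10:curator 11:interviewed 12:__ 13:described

The marked gap is inside the relative clause, the direct object of "interviewed".
Its filler is the head noun "coach" (via "that"), at word 7.
(The other dependency links word 1 to a gap after word 13.)

7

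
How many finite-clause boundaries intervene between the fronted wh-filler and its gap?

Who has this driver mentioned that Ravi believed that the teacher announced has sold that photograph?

3

"who" is extracted from the subject of "sold".
Boundaries crossed, outermost first: [that], [that], [Ø] — 3 in total.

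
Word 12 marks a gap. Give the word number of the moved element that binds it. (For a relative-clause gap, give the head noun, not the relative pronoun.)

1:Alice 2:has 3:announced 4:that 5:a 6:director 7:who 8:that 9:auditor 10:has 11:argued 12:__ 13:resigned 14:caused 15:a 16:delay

The gap at 12 is the subject of "resigned", inside a relative clause.
The relative pronoun is "who" (word 7); it is bound by the head noun immediately before it.
Its filler is the head noun "director", at word 6.

6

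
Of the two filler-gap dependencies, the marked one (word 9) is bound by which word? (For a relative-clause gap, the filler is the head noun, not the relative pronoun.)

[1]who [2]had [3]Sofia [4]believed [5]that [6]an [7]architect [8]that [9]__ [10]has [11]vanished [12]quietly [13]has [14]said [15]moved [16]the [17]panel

7

The marked gap is inside the relative clause, the subject of "vanished".
Its filler is the head noun "architect" (via "that"), at word 7.
(The other dependency links word 1 to a gap after word 14.)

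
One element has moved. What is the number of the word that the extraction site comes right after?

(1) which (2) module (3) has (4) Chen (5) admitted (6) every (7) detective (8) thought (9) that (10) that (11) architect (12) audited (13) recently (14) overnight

12

The displaced element is "which module" (word 2).
It is linked across 2 clause boundaries (Ø → that).
It functions as the direct object of "audited", so the gap sits immediately after word 12 ("audited").
Base order: Chen has admitted every detective thought that that architect audited which module recently overnight.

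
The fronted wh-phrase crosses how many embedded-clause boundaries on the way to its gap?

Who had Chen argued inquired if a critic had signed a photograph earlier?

1

"who" is extracted from the subject of "inquired".
Boundaries crossed, outermost first: [Ø] — 1 in total.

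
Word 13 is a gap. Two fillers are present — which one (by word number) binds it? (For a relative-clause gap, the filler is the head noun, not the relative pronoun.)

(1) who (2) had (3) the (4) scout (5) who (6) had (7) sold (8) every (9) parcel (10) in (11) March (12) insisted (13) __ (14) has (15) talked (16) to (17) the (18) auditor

The marked gap is the subject of "talked".
Its filler is the fronted wh-phrase "who", at word 1.
(The other dependency links word 4 to a gap after word 5.)

1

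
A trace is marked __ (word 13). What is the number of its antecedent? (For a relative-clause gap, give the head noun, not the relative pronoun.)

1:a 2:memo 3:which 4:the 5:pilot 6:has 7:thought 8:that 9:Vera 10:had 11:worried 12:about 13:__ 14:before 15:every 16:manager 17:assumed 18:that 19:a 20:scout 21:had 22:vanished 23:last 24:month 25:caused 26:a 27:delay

The gap at 13 is the prepositional object of "worried", inside a relative clause.
The relative pronoun is "which" (word 3); it is bound by the head noun immediately before it.
Its filler is the head noun "memo", at word 2.

2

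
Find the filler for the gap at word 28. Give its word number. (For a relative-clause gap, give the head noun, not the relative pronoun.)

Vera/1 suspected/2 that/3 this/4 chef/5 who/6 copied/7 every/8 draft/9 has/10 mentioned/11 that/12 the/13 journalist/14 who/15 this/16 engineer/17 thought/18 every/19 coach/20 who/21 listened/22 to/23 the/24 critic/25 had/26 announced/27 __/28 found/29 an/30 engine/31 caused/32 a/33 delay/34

The gap at 28 is the subject of "found", inside a relative clause.
The relative pronoun is "who" (word 15); it is bound by the head noun immediately before it.
Its filler is the head noun "journalist", at word 14.

14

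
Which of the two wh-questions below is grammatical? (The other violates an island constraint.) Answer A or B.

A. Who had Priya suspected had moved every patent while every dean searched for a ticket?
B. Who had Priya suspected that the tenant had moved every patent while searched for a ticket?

In B, the wh-phrase is extracted from inside an adjunct island (introduced by "while"), which blocks movement.
In A, the extraction path crosses only that-complement boundaries, which are transparent.
So A is grammatical.

A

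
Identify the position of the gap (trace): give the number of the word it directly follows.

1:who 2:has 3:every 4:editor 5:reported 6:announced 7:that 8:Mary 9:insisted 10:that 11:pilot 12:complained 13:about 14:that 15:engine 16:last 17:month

The displaced element is "who" (word 1).
It is linked across 1 clause boundary (Ø).
It functions as the subject of "announced", so the gap sits immediately after word 5 ("reported").
Base order: Every editor has reported that who announced that Mary insisted that pilot complained about that engine last month.

5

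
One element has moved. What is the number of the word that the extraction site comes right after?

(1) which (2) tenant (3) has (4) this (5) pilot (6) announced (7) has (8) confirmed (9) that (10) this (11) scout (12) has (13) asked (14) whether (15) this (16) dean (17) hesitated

6

The displaced element is "which tenant" (word 2).
It is linked across 1 clause boundary (Ø).
It functions as the subject of "confirmed", so the gap sits immediately after word 6 ("announced").
Base order: This pilot has announced that which tenant has confirmed that this scout has asked whether this dean hesitated.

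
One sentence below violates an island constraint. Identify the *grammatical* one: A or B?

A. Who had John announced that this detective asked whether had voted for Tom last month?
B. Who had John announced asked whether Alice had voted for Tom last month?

B

In A, the wh-phrase is extracted from inside a wh-island (introduced by "whether"), which blocks movement.
In B, the extraction path crosses only that-complement boundaries, which are transparent.
So B is grammatical.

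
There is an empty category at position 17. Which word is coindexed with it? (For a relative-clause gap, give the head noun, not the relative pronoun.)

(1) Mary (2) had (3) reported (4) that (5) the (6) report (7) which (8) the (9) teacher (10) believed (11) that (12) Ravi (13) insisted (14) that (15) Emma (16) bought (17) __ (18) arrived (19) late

6

The gap at 17 is the object of "bought", inside a relative clause.
The relative pronoun is "which" (word 7); it is bound by the head noun immediately before it.
Its filler is the head noun "report", at word 6.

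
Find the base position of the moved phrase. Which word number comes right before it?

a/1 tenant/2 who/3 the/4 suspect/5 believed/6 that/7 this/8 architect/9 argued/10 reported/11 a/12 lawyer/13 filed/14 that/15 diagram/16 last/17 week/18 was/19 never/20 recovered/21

10

The displaced element is "a tenant" (word 2).
It is linked across 2 clause boundaries (that → Ø).
It functions as the subject of "reported", so the gap sits immediately after word 10 ("argued").
Base order: The suspect believed that this architect argued that a tenant reported a lawyer filed that diagram last week.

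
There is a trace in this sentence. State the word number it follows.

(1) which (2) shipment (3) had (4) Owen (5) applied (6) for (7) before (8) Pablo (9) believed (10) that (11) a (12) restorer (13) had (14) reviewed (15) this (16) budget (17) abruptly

The displaced element is "which shipment" (word 2).
It functions as the object of the preposition "for" of "applied", so the gap sits immediately after word 6 ("for").
Base order: Owen had applied for which shipment before Pablo believed that a restorer had reviewed this budget abruptly.

6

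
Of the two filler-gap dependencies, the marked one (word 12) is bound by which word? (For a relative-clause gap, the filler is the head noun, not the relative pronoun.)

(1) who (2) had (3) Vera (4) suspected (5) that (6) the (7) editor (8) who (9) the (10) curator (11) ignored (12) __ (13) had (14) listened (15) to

7

The marked gap is inside the relative clause, the direct object of "ignored".
Its filler is the head noun "editor" (via "who"), at word 7.
(The other dependency links word 1 to a gap after word 15.)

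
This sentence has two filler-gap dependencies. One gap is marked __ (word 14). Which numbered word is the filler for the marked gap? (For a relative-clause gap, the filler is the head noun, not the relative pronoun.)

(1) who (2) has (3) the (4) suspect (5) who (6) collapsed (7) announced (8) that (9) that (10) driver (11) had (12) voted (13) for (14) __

1

The marked gap is the object of the preposition "for" of "voted".
Its filler is the fronted wh-phrase "who", at word 1.
(The other dependency links word 4 to a gap after word 5.)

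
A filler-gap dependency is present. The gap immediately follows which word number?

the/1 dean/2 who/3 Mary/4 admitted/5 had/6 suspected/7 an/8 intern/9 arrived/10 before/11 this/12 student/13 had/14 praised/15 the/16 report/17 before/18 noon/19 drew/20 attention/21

The displaced element is "the dean" (word 2).
It is linked across 1 clause boundary (Ø).
It functions as the subject of "suspected", so the gap sits immediately after word 5 ("admitted").
Base order: Mary admitted that the dean had suspected an intern arrived before this student had praised the report before noon.

5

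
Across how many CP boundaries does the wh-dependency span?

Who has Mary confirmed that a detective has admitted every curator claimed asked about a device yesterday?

3

"who" is extracted from the subject of "asked".
Boundaries crossed, outermost first: [that], [Ø], [Ø] — 3 in total.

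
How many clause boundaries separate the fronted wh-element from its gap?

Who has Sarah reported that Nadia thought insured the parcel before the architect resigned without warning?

"who" is extracted from the subject of "insured".
Boundaries crossed, outermost first: [that], [Ø] — 2 in total.

2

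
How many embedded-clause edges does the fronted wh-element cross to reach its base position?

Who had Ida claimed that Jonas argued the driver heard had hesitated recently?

"who" is extracted from the subject of "hesitated".
Boundaries crossed, outermost first: [that], [Ø], [Ø] — 3 in total.

3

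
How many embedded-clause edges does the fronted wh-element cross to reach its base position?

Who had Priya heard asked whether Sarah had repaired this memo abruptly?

"who" is extracted from the subject of "asked".
Boundaries crossed, outermost first: [Ø] — 1 in total.

1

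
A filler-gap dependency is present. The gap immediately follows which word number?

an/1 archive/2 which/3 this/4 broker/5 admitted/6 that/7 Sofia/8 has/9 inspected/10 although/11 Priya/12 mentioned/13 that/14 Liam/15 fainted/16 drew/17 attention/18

The displaced element is "an archive" (word 2).
It is linked across 1 clause boundary (that).
It functions as the direct object of "inspected", so the gap sits immediately after word 10 ("inspected").
Base order: This broker admitted that Sofia has inspected an archive although Priya mentioned that Liam fainted.

10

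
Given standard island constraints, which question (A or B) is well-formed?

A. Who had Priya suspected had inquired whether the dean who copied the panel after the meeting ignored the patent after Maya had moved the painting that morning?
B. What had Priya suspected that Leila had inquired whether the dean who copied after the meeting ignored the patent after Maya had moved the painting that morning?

In B, the wh-phrase is extracted from inside a wh-island (introduced by "whether"), which blocks movement.
In A, the extraction path crosses only that-complement boundaries, which are transparent.
So A is grammatical.

A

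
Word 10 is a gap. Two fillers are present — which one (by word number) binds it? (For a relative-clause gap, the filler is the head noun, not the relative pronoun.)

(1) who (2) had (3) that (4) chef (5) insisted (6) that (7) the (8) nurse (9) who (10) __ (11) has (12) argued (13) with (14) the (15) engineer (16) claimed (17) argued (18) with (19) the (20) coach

8

The marked gap is inside the relative clause, the subject of "argued".
Its filler is the head noun "nurse" (via "who"), at word 8.
(The other dependency links word 1 to a gap after word 16.)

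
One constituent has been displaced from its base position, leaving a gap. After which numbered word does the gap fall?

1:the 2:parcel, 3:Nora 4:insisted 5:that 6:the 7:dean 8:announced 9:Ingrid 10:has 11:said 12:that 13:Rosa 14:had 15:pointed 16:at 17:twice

16

The displaced element is "the parcel" (word 2).
It is linked across 3 clause boundaries (that → Ø → that).
It functions as the object of the preposition "at" of "pointed", so the gap sits immediately after word 16 ("at").
Base order: Nora insisted that the dean announced Ingrid has said that Rosa had pointed at the parcel twice.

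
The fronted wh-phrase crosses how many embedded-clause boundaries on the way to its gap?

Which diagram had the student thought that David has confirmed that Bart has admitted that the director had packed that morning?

"which diagram" is extracted from the object of "packed".
Boundaries crossed, outermost first: [that], [that], [that] — 3 in total.

3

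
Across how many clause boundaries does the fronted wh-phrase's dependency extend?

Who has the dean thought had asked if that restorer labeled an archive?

"who" is extracted from the subject of "asked".
Boundaries crossed, outermost first: [Ø] — 1 in total.

1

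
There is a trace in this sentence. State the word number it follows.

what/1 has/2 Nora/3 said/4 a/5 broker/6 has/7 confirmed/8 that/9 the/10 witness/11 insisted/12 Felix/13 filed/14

The displaced element is "what" (word 1).
It is linked across 3 clause boundaries (Ø → that → Ø).
It functions as the direct object of "filed", so the gap sits immediately after word 14 ("filed").
Base order: Nora has said a broker has confirmed that the witness insisted Felix filed what.

14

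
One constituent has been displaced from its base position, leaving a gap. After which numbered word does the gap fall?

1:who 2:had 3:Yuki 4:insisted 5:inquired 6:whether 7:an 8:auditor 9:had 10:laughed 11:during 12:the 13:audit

4

The displaced element is "who" (word 1).
It is linked across 1 clause boundary (Ø).
It functions as the subject of "inquired", so the gap sits immediately after word 4 ("insisted").
Base order: Yuki had insisted that who inquired whether an auditor had laughed during the audit.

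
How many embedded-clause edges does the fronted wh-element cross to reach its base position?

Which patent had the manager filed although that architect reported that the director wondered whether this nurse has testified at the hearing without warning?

0

"which patent" originates inside the matrix clause — no clause boundary is crossed.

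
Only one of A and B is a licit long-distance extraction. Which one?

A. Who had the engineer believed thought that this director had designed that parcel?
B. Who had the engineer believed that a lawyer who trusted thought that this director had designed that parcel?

A

In B, the wh-phrase is extracted from inside a complex-NP island (relative clause) (introduced by "who"), which blocks movement.
In A, the extraction path crosses only that-complement boundaries, which are transparent.
So A is grammatical.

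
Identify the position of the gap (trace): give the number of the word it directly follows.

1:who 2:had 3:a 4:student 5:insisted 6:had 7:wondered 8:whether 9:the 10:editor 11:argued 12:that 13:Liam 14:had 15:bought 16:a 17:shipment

5

The displaced element is "who" (word 1).
It is linked across 1 clause boundary (Ø).
It functions as the subject of "wondered", so the gap sits immediately after word 5 ("insisted").
Base order: A student had insisted who had wondered whether the editor argued that Liam had bought a shipment.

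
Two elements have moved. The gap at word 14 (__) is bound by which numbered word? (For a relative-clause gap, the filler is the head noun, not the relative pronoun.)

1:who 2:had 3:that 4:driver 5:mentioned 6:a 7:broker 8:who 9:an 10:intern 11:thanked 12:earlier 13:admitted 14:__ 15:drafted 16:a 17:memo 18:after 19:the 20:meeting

The marked gap is the subject of "drafted".
Its filler is the fronted wh-phrase "who", at word 1.
(The other dependency links word 7 to a gap after word 11.)

1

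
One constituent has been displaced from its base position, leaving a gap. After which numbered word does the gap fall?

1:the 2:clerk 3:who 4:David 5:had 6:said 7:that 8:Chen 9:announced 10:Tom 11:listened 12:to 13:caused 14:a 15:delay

12

The displaced element is "the clerk" (word 2).
It is linked across 2 clause boundaries (that → Ø).
It functions as the object of the preposition "to" of "listened", so the gap sits immediately after word 12 ("to").
Base order: David had said that Chen announced Tom listened to the clerk.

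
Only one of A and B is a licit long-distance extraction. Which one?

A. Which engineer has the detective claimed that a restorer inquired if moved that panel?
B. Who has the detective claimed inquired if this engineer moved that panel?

B

In A, the wh-phrase is extracted from inside a wh-island (introduced by "if"), which blocks movement.
In B, the extraction path crosses only that-complement boundaries, which are transparent.
So B is grammatical.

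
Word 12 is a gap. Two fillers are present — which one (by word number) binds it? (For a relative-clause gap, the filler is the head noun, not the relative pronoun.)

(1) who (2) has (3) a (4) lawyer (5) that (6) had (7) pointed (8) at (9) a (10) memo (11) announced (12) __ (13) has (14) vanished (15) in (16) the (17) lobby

1

The marked gap is the subject of "vanished".
Its filler is the fronted wh-phrase "who", at word 1.
(The other dependency links word 4 to a gap after word 5.)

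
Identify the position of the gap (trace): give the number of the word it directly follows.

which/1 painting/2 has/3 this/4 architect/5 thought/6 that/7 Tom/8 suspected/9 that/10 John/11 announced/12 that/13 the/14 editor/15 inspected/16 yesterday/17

16

The displaced element is "which painting" (word 2).
It is linked across 3 clause boundaries (that → that → that).
It functions as the direct object of "inspected", so the gap sits immediately after word 16 ("inspected").
Base order: This architect has thought that Tom suspected that John announced that the editor inspected which painting yesterday.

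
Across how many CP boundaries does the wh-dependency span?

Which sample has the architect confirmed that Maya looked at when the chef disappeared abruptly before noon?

"which sample" is extracted from the PP object of "looked".
Boundaries crossed, outermost first: [that] — 1 in total.

1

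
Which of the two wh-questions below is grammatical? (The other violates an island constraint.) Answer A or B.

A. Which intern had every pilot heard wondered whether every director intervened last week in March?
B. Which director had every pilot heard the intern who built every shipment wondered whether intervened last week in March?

In B, the wh-phrase is extracted from inside a wh-island (introduced by "whether"), which blocks movement.
In A, the extraction path crosses only that-complement boundaries, which are transparent.
So A is grammatical.

A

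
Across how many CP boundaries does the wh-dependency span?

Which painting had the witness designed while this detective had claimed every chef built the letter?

0

"which painting" originates inside the matrix clause — no clause boundary is crossed.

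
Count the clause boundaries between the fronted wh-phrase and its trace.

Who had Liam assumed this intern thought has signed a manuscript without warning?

2

"who" is extracted from the subject of "signed".
Boundaries crossed, outermost first: [Ø], [Ø] — 2 in total.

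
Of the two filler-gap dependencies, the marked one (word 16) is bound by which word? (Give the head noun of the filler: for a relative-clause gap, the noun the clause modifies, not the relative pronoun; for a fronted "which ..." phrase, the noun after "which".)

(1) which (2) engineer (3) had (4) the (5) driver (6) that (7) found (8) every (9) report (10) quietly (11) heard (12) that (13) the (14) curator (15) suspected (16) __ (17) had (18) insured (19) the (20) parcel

2

The marked gap is the subject of "insured".
Its filler is the fronted wh-phrase "which engineer", at word 2.
(The other dependency links word 5 to a gap after word 6.)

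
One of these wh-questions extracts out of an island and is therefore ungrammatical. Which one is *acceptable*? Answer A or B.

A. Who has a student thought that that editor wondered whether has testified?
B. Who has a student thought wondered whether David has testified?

In A, the wh-phrase is extracted from inside a wh-island (introduced by "whether"), which blocks movement.
In B, the extraction path crosses only that-complement boundaries, which are transparent.
So B is grammatical.

B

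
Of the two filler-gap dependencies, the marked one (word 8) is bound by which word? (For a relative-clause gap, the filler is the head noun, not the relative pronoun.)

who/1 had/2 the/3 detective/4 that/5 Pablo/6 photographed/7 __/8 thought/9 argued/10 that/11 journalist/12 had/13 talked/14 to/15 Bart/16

The marked gap is inside the relative clause, the direct object of "photographed".
Its filler is the head noun "detective" (via "that"), at word 4.
(The other dependency links word 1 to a gap after word 9.)

4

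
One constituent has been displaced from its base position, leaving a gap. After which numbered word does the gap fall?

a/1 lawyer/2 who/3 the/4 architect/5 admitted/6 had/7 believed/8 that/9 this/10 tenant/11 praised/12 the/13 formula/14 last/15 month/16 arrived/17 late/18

The displaced element is "a lawyer" (word 2).
It is linked across 1 clause boundary (Ø).
It functions as the subject of "believed", so the gap sits immediately after word 6 ("admitted").
Base order: The architect admitted that a lawyer had believed that this tenant praised the formula last month.

6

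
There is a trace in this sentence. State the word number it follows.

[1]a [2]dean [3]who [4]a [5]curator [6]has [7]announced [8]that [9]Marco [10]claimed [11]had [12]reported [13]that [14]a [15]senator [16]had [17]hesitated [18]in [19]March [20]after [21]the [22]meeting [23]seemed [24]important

The displaced element is "a dean" (word 2).
It is linked across 2 clause boundaries (that → Ø).
It functions as the subject of "reported", so the gap sits immediately after word 10 ("claimed").
Base order: A curator has announced that Marco claimed that a dean had reported that a senator had hesitated in March after the meeting.

10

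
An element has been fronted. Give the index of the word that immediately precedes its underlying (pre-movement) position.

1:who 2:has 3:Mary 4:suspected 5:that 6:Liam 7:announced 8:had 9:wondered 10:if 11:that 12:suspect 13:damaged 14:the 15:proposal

7

The displaced element is "who" (word 1).
It is linked across 2 clause boundaries (that → Ø).
It functions as the subject of "wondered", so the gap sits immediately after word 7 ("announced").
Base order: Mary has suspected that Liam announced that who had wondered if that suspect damaged the proposal.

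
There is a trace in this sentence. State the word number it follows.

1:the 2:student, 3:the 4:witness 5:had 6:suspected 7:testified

The displaced element is "the student" (word 2).
It is linked across 1 clause boundary (Ø).
It functions as the subject of "testified", so the gap sits immediately after word 6 ("suspected").
Base order: The witness had suspected that the student testified.

6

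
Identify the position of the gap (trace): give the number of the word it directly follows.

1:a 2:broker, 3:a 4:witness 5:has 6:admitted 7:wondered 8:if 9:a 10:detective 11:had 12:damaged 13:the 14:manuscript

6

The displaced element is "a broker" (word 2).
It is linked across 1 clause boundary (Ø).
It functions as the subject of "wondered", so the gap sits immediately after word 6 ("admitted").
Base order: A witness has admitted a broker wondered if a detective had damaged the manuscript.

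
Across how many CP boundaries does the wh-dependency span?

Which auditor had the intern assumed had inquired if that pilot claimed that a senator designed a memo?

1

"which auditor" is extracted from the subject of "inquired".
Boundaries crossed, outermost first: [Ø] — 1 in total.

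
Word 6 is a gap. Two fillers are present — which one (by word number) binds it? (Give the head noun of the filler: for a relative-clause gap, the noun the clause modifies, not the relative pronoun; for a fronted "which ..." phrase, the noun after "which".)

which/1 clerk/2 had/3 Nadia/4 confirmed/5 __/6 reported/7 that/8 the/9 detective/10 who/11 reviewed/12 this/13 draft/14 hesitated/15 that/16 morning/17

The marked gap is the subject of "reported".
Its filler is the fronted wh-phrase "which clerk", at word 2.
(The other dependency links word 10 to a gap after word 11.)

2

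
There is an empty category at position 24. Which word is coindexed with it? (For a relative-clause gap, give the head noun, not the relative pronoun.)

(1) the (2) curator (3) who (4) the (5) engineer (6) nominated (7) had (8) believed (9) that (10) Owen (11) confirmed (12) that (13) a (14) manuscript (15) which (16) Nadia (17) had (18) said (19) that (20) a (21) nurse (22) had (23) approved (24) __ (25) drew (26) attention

The gap at 24 is the object of "approved", inside a relative clause.
The relative pronoun is "which" (word 15); it is bound by the head noun immediately before it.
Its filler is the head noun "manuscript", at word 14.

14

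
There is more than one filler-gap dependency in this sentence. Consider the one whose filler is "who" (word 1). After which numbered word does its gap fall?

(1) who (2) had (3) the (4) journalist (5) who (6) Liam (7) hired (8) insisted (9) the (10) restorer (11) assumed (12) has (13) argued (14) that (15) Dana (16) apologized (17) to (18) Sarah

The displaced element is "who" (word 1).
It is linked across 2 clause boundaries (Ø → Ø).
It functions as the subject of "argued", so the gap sits immediately after word 11 ("assumed").
Base order: The journalist who Liam hired had insisted the restorer assumed that who has argued that Dana apologized to Sarah.

11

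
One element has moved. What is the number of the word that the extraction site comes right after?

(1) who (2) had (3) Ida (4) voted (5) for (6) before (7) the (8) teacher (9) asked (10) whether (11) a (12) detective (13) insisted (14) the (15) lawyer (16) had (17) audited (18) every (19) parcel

The displaced element is "who" (word 1).
It functions as the object of the preposition "for" of "voted", so the gap sits immediately after word 5 ("for").
Base order: Ida had voted for who before the teacher asked whether a detective insisted the lawyer had audited every parcel.

5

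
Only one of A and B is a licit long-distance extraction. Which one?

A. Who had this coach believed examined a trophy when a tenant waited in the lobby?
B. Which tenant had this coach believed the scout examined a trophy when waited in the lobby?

A

In B, the wh-phrase is extracted from inside an adjunct island (introduced by "when"), which blocks movement.
In A, the extraction path crosses only that-complement boundaries, which are transparent.
So A is grammatical.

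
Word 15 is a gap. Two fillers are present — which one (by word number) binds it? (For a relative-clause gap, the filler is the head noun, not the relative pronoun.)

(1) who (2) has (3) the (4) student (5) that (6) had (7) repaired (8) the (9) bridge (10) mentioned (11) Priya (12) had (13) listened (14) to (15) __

1

The marked gap is the object of the preposition "to" of "listened".
Its filler is the fronted wh-phrase "who", at word 1.
(The other dependency links word 4 to a gap after word 5.)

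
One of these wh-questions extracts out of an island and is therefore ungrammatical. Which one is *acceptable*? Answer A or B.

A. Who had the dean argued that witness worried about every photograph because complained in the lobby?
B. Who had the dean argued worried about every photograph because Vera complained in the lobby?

B

In A, the wh-phrase is extracted from inside an adjunct island (introduced by "because"), which blocks movement.
In B, the extraction path crosses only that-complement boundaries, which are transparent.
So B is grammatical.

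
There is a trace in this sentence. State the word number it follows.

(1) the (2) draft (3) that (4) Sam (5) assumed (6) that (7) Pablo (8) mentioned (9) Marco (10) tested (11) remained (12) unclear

The displaced element is "the draft" (word 2).
It is linked across 2 clause boundaries (that → Ø).
It functions as the direct object of "tested", so the gap sits immediately after word 10 ("tested").
Base order: Sam assumed that Pablo mentioned Marco tested the draft.

10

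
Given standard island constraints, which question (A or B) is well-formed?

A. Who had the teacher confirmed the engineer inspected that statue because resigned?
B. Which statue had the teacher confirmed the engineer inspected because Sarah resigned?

B

In A, the wh-phrase is extracted from inside an adjunct island (introduced by "because"), which blocks movement.
In B, the extraction path crosses only that-complement boundaries, which are transparent.
So B is grammatical.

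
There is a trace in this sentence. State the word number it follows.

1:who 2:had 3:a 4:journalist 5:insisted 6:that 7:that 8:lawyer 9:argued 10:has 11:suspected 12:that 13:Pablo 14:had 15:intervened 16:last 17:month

9

The displaced element is "who" (word 1).
It is linked across 2 clause boundaries (that → Ø).
It functions as the subject of "suspected", so the gap sits immediately after word 9 ("argued").
Base order: A journalist had insisted that that lawyer argued who has suspected that Pablo had intervened last month.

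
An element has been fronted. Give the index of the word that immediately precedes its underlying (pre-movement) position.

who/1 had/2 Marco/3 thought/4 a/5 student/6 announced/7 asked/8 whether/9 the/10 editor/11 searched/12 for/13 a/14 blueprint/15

The displaced element is "who" (word 1).
It is linked across 2 clause boundaries (Ø → Ø).
It functions as the subject of "asked", so the gap sits immediately after word 7 ("announced").
Base order: Marco had thought a student announced who asked whether the editor searched for a blueprint.

7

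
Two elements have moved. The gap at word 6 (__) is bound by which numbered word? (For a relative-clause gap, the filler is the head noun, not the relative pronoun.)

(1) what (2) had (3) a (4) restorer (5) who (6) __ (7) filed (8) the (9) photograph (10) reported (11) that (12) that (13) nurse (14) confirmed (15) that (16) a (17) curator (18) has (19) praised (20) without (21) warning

4

The marked gap is inside the relative clause, the subject of "filed".
Its filler is the head noun "restorer" (via "who"), at word 4.
(The other dependency links word 1 to a gap after word 19.)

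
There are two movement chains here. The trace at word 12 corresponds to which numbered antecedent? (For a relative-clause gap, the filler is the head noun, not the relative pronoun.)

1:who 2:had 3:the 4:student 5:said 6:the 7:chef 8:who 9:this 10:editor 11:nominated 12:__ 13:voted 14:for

7

The marked gap is inside the relative clause, the direct object of "nominated".
Its filler is the head noun "chef" (via "who"), at word 7.
(The other dependency links word 1 to a gap after word 14.)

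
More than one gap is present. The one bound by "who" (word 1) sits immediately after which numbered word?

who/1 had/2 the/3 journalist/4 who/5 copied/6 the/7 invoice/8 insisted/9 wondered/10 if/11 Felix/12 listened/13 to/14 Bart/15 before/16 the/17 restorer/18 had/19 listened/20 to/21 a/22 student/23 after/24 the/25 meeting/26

The displaced element is "who" (word 1).
It is linked across 1 clause boundary (Ø).
It functions as the subject of "wondered", so the gap sits immediately after word 9 ("insisted").
Base order: The journalist who copied the invoice had insisted who wondered if Felix listened to Bart before the restorer had listened to a student after the meeting.

9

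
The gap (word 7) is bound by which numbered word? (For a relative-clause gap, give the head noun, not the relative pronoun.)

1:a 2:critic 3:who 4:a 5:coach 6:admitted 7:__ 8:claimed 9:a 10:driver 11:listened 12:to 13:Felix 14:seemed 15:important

2

The gap at 7 is the subject of "claimed", inside a relative clause.
The relative pronoun is "who" (word 3); it is bound by the head noun immediately before it.
Its filler is the head noun "critic", at word 2.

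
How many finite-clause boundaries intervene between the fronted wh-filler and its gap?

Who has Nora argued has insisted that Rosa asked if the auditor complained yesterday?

"who" is extracted from the subject of "insisted".
Boundaries crossed, outermost first: [Ø] — 1 in total.

1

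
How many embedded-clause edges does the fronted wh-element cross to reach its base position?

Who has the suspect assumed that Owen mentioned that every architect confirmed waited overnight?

3

"who" is extracted from the subject of "waited".
Boundaries crossed, outermost first: [that], [that], [Ø] — 3 in total.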